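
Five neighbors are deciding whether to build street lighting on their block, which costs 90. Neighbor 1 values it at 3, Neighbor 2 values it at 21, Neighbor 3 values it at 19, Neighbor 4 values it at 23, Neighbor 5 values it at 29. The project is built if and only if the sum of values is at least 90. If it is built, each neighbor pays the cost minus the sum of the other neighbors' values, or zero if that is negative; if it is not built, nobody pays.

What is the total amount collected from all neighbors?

Total value 95 ≥ cost 90, so it is built.
Neighbor 1: others sum to 92; max(0, 90 - 92) = 0.
Neighbor 2: others sum to 74; max(0, 90 - 74) = 16.
Neighbor 3: others sum to 76; max(0, 90 - 76) = 14.
Neighbor 4: others sum to 72; max(0, 90 - 72) = 18.
Neighbor 5: others sum to 66; max(0, 90 - 66) = 24.
Total collected = 0 + 16 + 14 + 18 + 24 = 72.

72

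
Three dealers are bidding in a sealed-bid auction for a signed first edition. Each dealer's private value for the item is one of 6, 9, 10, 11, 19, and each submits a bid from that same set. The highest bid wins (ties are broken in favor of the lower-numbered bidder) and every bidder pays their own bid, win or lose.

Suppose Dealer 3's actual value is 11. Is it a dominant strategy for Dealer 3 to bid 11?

No

Consider the case where Dealer 1 bids 6 and Dealer 2 bids 6.
Truthful bid 11: wins, pays 11, utility 11 - 11 = 0.
Bid 9 instead: wins, pays 9, utility 11 - 9 = 2.
Since 2 > 0, bidding 9 is strictly better here, so truthful bidding is not dominant.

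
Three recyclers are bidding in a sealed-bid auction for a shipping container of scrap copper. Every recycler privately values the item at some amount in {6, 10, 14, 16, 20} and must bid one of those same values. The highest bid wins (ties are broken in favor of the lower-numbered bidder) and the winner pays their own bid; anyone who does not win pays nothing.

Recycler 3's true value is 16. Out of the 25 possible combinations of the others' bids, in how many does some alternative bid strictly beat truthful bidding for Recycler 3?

Others bid (6, 6): truth gives 0; bid 10 gives 6 > 0. Violating.
Others bid (6, 10): truth gives 0; bid 14 gives 2 > 0. Violating.
Others bid (10, 6): truth gives 0; bid 14 gives 2 > 0. Violating.
Others bid (10, 10): truth gives 0; bid 14 gives 2 > 0. Violating.
Others bid (6, 14): truth gives 0; no alternative beats it.
Others bid (6, 16): truth gives 0; no alternative beats it.
(Checking all 25 profiles: 4 have a profitable deviation, 21 do not.)

4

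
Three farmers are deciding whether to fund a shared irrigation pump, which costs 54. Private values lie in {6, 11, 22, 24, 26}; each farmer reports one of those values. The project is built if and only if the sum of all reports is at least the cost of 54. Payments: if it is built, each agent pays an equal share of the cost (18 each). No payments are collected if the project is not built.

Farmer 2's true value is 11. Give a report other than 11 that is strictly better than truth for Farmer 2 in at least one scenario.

Suppose Farmer 1 reports 22 and Farmer 3 reports 22.
Report 11: project built, pays 18, utility 11 - 18 = -7.
Report 6: project not built, utility 0.
So reporting 6 beats truth here (0 > -7).

6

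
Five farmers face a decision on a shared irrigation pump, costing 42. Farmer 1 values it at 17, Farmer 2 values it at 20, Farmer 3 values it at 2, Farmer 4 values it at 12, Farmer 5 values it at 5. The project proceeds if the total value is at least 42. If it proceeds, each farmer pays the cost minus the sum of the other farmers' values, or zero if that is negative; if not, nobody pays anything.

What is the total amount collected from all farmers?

9

Total value 56 ≥ cost 42, so it is built.
Farmer 1: others sum to 39; max(0, 42 - 39) = 3.
Farmer 2: others sum to 36; max(0, 42 - 36) = 6.
Farmer 3: others sum to 54; max(0, 42 - 54) = 0.
Farmer 4: others sum to 44; max(0, 42 - 44) = 0.
Farmer 5: others sum to 51; max(0, 42 - 51) = 0.
Total collected = 3 + 6 + 0 + 0 + 0 = 9.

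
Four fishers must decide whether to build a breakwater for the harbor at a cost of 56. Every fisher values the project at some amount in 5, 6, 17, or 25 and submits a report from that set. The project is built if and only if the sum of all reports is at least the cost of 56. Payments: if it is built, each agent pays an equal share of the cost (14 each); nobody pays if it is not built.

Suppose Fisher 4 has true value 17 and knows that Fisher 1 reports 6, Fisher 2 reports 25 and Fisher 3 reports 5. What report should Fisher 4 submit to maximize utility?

Report 5: project not built, utility 0.
Report 6: project not built, utility 0.
Report 17: project not built, utility 0.
Report 25: project built, pays 14, utility 17 - 14 = 3.
The best choice is 25 with utility 3.

25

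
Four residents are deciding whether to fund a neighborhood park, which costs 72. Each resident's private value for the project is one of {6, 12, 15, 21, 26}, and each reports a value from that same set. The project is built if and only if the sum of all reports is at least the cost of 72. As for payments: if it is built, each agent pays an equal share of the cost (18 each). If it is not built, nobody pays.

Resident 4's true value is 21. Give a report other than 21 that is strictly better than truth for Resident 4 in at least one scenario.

Suppose Resident 1 reports 6, Resident 2 reports 15 and Resident 3 reports 26.
Report 21: project not built, utility 0.
Report 26: project built, pays 18, utility 21 - 18 = 3.
So reporting 26 beats truth here (3 > 0).

26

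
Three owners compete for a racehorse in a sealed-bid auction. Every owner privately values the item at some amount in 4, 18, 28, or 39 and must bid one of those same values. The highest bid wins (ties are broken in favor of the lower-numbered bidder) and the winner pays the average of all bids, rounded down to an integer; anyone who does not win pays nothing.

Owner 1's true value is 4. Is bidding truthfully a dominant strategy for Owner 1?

Yes

Check each profile of the others' bids and compare truth against every alternative bid.
Others bid (18, 18): truth gives 0, best alternative gives -14.
Others bid (4, 18): truth gives 0, best alternative gives -9.
Others bid (18, 4): truth gives 0, best alternative gives -9.
Others bid (4, 4): truth gives 0, best alternative gives -4.
Others bid (4, 28): truth gives 0, best alternative gives 0.
Others bid (4, 39): truth gives 0, best alternative gives 0.
(Remaining 10 profiles checked similarly; truth is weakly best in each.)
In every case the truthful bid is at least as good as any alternative, so it is a dominant strategy.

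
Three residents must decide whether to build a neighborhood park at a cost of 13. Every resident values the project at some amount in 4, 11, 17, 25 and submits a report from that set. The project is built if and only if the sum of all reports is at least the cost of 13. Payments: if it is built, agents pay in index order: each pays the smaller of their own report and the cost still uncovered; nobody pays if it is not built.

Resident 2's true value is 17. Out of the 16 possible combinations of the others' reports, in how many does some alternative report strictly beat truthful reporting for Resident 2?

3

Others report (4, 11): truth gives 8; report 4 gives 13 > 8. Violating.
Others report (4, 17): truth gives 8; report 4 gives 13 > 8. Violating.
Others report (4, 25): truth gives 8; report 4 gives 13 > 8. Violating.
Others report (4, 4): truth gives 8; no alternative beats it.
Others report (11, 4): truth gives 15; no alternative beats it.
(Checking all 16 profiles: 3 have a profitable deviation, 13 do not.)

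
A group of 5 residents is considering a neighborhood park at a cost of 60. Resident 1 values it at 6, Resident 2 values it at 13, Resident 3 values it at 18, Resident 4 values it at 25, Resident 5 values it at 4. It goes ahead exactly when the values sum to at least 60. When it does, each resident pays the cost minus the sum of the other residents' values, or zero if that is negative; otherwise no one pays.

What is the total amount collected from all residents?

Total value 66 ≥ cost 60, so it is built.
Resident 1: others sum to 60; max(0, 60 - 60) = 0.
Resident 2: others sum to 53; max(0, 60 - 53) = 7.
Resident 3: others sum to 48; max(0, 60 - 48) = 12.
Resident 4: others sum to 41; max(0, 60 - 41) = 19.
Resident 5: others sum to 62; max(0, 60 - 62) = 0.
Total collected = 0 + 7 + 12 + 19 + 0 = 38.

38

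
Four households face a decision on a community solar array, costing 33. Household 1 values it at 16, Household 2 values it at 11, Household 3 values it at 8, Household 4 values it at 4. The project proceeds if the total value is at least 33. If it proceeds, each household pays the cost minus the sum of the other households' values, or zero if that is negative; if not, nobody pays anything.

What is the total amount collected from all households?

17

Total value 39 ≥ cost 33, so it is built.
Household 1: others sum to 23; max(0, 33 - 23) = 10.
Household 2: others sum to 28; max(0, 33 - 28) = 5.
Household 3: others sum to 31; max(0, 33 - 31) = 2.
Household 4: others sum to 35; max(0, 33 - 35) = 0.
Total collected = 10 + 5 + 2 + 0 = 17.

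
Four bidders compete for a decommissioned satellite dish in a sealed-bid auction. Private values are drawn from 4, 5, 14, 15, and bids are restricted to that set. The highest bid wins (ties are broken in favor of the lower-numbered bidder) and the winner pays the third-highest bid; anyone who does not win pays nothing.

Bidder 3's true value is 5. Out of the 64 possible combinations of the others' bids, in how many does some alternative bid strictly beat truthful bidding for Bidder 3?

6

Others bid (4, 4, 14): truth gives 0; bid 14 gives 1 > 0. Violating.
Others bid (4, 4, 15): truth gives 0; bid 15 gives 1 > 0. Violating.
Others bid (4, 5, 4): truth gives 0; bid 14 gives 1 > 0. Violating.
Others bid (4, 14, 4): truth gives 0; bid 15 gives 1 > 0. Violating.
Others bid (4, 4, 4): truth gives 1; no alternative beats it.
Others bid (4, 4, 5): truth gives 1; no alternative beats it.
(Checking all 64 profiles: 6 have a profitable deviation, 58 do not.)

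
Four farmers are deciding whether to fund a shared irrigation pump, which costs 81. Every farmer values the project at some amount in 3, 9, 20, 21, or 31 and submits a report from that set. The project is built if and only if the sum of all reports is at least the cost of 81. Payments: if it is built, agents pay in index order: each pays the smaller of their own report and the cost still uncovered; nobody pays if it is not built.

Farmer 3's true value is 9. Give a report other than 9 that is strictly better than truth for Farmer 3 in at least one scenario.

3

Suppose Farmer 1 reports 20, Farmer 2 reports 31 and Farmer 4 reports 31.
Report 9: project built, pays 9, utility 9 - 9 = 0.
Report 3: project built, pays 3, utility 9 - 3 = 6.
So reporting 3 beats truth here (6 > 0).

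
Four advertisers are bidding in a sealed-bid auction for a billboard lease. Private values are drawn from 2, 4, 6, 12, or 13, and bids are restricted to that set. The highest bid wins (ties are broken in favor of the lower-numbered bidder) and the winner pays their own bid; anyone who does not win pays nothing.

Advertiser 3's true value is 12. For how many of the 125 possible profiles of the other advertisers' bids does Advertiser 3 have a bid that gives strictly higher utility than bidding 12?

Others bid (2, 2, 2): truth gives 0; bid 4 gives 8 > 0. Violating.
Others bid (2, 2, 4): truth gives 0; bid 4 gives 8 > 0. Violating.
Others bid (2, 2, 6): truth gives 0; bid 6 gives 6 > 0. Violating.
Others bid (2, 4, 2): truth gives 0; bid 6 gives 6 > 0. Violating.
Others bid (2, 2, 12): truth gives 0; no alternative beats it.
Others bid (2, 2, 13): truth gives 0; no alternative beats it.
(Checking all 125 profiles: 12 have a profitable deviation, 113 do not.)

12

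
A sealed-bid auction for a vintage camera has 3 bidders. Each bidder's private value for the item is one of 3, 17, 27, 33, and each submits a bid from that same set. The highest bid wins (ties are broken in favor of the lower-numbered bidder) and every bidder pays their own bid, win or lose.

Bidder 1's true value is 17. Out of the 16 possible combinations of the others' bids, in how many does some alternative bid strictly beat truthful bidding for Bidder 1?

Others bid (3, 3): truth gives 0; bid 3 gives 14 > 0. Violating.
Others bid (3, 27): truth gives -17; bid 3 gives -3 > -17. Violating.
Others bid (3, 33): truth gives -17; bid 3 gives -3 > -17. Violating.
Others bid (17, 27): truth gives -17; bid 3 gives -3 > -17. Violating.
Others bid (3, 17): truth gives 0; no alternative beats it.
Others bid (17, 3): truth gives 0; no alternative beats it.
(Checking all 16 profiles: 13 have a profitable deviation, 3 do not.)

13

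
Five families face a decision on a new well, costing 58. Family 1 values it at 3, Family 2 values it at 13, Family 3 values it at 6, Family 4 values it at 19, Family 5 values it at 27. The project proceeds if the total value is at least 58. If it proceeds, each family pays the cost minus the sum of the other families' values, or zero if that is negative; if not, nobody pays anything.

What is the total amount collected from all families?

29

Total value 68 ≥ cost 58, so it is built.
Family 1: others sum to 65; max(0, 58 - 65) = 0.
Family 2: others sum to 55; max(0, 58 - 55) = 3.
Family 3: others sum to 62; max(0, 58 - 62) = 0.
Family 4: others sum to 49; max(0, 58 - 49) = 9.
Family 5: others sum to 41; max(0, 58 - 41) = 17.
Total collected = 0 + 3 + 0 + 9 + 17 = 29.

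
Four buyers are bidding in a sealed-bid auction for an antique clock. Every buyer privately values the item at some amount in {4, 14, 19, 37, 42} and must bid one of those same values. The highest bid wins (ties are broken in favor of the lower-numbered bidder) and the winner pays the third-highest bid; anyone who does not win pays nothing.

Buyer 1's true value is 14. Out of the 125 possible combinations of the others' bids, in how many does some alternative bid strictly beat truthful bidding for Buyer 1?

9

Others bid (4, 4, 19): truth gives 0; bid 19 gives 10 > 0. Violating.
Others bid (4, 4, 37): truth gives 0; bid 37 gives 10 > 0. Violating.
Others bid (4, 4, 42): truth gives 0; bid 42 gives 10 > 0. Violating.
Others bid (4, 19, 4): truth gives 0; bid 19 gives 10 > 0. Violating.
Others bid (4, 4, 4): truth gives 10; no alternative beats it.
Others bid (4, 4, 14): truth gives 10; no alternative beats it.
(Checking all 125 profiles: 9 have a profitable deviation, 116 do not.)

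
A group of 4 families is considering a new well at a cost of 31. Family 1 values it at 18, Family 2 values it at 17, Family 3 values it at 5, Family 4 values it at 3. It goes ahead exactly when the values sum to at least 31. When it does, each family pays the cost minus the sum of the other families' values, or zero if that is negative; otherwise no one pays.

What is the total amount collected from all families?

Total value 43 ≥ cost 31, so it is built.
Family 1: others sum to 25; max(0, 31 - 25) = 6.
Family 2: others sum to 26; max(0, 31 - 26) = 5.
Family 3: others sum to 38; max(0, 31 - 38) = 0.
Family 4: others sum to 40; max(0, 31 - 40) = 0.
Total collected = 6 + 5 + 0 + 0 = 11.

11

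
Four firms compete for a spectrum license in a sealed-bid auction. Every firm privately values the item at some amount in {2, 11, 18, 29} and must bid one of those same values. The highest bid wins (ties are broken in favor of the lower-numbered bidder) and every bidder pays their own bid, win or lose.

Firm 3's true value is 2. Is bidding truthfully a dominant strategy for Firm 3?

Yes

Check each profile of the others' bids and compare truth against every alternative bid.
Others bid (2, 2, 18): truth gives -2, best alternative gives -11.
Others bid (2, 2, 29): truth gives -2, best alternative gives -11.
Others bid (2, 11, 2): truth gives -2, best alternative gives -11.
Others bid (2, 11, 11): truth gives -2, best alternative gives -11.
Others bid (2, 11, 18): truth gives -2, best alternative gives -11.
Others bid (2, 11, 29): truth gives -2, best alternative gives -11.
(Remaining 58 profiles checked similarly; truth is weakly best in each.)
In every case the truthful bid is at least as good as any alternative, so it is a dominant strategy.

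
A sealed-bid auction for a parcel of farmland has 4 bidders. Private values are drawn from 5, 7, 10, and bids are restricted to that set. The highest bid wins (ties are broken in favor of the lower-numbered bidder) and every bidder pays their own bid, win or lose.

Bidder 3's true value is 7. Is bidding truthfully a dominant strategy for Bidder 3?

Consider the case where Bidder 1 bids 5, Bidder 2 bids 5 and Bidder 4 bids 10.
Truthful bid 7: loses but pays 7, utility -7.
Bid 5 instead: loses but pays 5, utility -5.
Since -5 > -7, bidding 5 is strictly better here, so truthful bidding is not dominant.

No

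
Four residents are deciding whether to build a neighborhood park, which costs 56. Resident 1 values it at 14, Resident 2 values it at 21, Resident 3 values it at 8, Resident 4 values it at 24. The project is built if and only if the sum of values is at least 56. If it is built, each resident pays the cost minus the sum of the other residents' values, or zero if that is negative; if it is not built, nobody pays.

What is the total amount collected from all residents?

26

Total value 67 ≥ cost 56, so it is built.
Resident 1: others sum to 53; max(0, 56 - 53) = 3.
Resident 2: others sum to 46; max(0, 56 - 46) = 10.
Resident 3: others sum to 59; max(0, 56 - 59) = 0.
Resident 4: others sum to 43; max(0, 56 - 43) = 13.
Total collected = 3 + 10 + 0 + 13 = 26.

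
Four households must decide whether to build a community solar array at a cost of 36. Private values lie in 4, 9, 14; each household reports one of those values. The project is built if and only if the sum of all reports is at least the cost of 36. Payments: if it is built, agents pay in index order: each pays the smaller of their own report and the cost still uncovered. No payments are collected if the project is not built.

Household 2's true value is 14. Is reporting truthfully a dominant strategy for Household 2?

Consider the case where Household 1 reports 4, Household 3 reports 9 and Household 4 reports 14.
Truthful report 14: project built, pays 14, utility 14 - 14 = 0.
Report 9 instead: project built, pays 9, utility 14 - 9 = 5.
Since 5 > 0, reporting 9 is strictly better here, so truthful reporting is not dominant.

No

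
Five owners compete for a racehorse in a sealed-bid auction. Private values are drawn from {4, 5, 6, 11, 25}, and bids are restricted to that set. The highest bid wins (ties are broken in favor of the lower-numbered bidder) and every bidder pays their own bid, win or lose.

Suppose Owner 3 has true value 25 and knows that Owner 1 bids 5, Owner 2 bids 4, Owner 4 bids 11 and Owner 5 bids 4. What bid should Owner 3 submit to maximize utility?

Bid 4: loses but pays 4, utility -4.
Bid 5: loses but pays 5, utility -5.
Bid 6: loses but pays 6, utility -6.
Bid 11: wins, pays 11, utility 25 - 11 = 14.
Bid 25: wins, pays 25, utility 25 - 25 = 0.
The best choice is 11 with utility 14.

11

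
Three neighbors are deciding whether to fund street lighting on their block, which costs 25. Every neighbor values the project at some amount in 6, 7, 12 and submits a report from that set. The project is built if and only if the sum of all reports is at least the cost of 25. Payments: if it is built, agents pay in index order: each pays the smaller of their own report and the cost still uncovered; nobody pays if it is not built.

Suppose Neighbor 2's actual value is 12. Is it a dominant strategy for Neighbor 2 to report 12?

No

Consider the case where Neighbor 1 reports 6 and Neighbor 3 reports 12.
Truthful report 12: project built, pays 12, utility 12 - 12 = 0.
Report 7 instead: project built, pays 7, utility 12 - 7 = 5.
Since 5 > 0, reporting 7 is strictly better here, so truthful reporting is not dominant.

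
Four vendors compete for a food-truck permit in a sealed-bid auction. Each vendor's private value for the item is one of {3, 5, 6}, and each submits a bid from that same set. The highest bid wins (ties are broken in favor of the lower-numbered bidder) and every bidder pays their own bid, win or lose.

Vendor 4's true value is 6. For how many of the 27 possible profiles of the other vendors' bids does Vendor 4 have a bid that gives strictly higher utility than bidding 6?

Others bid (3, 3, 3): truth gives 0; bid 5 gives 1 > 0. Violating.
Others bid (3, 3, 6): truth gives -6; bid 3 gives -3 > -6. Violating.
Others bid (3, 5, 6): truth gives -6; bid 3 gives -3 > -6. Violating.
Others bid (3, 6, 3): truth gives -6; bid 3 gives -3 > -6. Violating.
Others bid (3, 3, 5): truth gives 0; no alternative beats it.
Others bid (3, 5, 3): truth gives 0; no alternative beats it.
(Checking all 27 profiles: 20 have a profitable deviation, 7 do not.)

20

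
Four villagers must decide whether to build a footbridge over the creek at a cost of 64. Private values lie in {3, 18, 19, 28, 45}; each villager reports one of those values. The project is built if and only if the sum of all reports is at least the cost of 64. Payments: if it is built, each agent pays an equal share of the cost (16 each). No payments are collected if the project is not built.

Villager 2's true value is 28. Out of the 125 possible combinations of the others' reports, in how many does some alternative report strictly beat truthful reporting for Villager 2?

9

Others report (3, 3, 18): truth gives 0; report 45 gives 12 > 0. Violating.
Others report (3, 3, 19): truth gives 0; report 45 gives 12 > 0. Violating.
Others report (3, 3, 28): truth gives 0; report 45 gives 12 > 0. Violating.
Others report (3, 18, 3): truth gives 0; report 45 gives 12 > 0. Violating.
Others report (3, 3, 3): truth gives 0; no alternative beats it.
Others report (3, 3, 45): truth gives 12; no alternative beats it.
(Checking all 125 profiles: 9 have a profitable deviation, 116 do not.)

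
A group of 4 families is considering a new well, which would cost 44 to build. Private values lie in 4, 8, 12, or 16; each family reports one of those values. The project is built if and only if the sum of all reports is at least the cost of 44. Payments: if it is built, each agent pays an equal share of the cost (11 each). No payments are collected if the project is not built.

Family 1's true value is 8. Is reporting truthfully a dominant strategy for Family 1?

No

Consider the case where Family 2 reports 4, Family 3 reports 16 and Family 4 reports 16.
Truthful report 8: project built, pays 11, utility 8 - 11 = -3.
Report 4 instead: project not built, utility 0.
Since 0 > -3, reporting 4 is strictly better here, so truthful reporting is not dominant.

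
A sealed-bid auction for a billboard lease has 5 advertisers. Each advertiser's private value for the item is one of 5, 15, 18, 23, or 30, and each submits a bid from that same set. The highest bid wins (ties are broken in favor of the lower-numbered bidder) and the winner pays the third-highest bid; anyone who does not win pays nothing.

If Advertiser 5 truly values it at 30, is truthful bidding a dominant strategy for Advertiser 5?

Check each profile of the others' bids and compare truth against every alternative bid.
Others bid (5, 5, 5, 23): truth gives 25, best alternative gives 0.
Others bid (5, 5, 23, 5): truth gives 25, best alternative gives 0.
Others bid (5, 23, 5, 5): truth gives 25, best alternative gives 0.
Others bid (23, 5, 5, 5): truth gives 25, best alternative gives 0.
Others bid (5, 5, 15, 23): truth gives 15, best alternative gives 0.
Others bid (5, 5, 23, 15): truth gives 15, best alternative gives 0.
(Remaining 619 profiles checked similarly; truth is weakly best in each.)
In every case the truthful bid is at least as good as any alternative, so it is a dominant strategy.

Yes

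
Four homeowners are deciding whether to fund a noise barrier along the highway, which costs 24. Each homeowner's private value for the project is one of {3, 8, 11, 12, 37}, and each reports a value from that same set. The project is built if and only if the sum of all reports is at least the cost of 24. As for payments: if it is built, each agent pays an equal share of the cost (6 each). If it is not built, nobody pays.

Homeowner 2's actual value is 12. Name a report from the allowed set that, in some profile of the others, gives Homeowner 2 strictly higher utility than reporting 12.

Suppose Homeowner 1 reports 3, Homeowner 3 reports 3 and Homeowner 4 reports 3.
Report 12: project not built, utility 0.
Report 37: project built, pays 6, utility 12 - 6 = 6.
So reporting 37 beats truth here (6 > 0).

37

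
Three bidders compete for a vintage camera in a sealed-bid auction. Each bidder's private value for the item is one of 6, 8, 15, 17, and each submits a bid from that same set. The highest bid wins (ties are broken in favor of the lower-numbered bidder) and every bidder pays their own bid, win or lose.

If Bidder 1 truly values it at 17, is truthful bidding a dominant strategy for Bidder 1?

Consider the case where Bidder 2 bids 6 and Bidder 3 bids 6.
Truthful bid 17: wins, pays 17, utility 17 - 17 = 0.
Bid 6 instead: wins, pays 6, utility 17 - 6 = 11.
Since 11 > 0, bidding 6 is strictly better here, so truthful bidding is not dominant.

No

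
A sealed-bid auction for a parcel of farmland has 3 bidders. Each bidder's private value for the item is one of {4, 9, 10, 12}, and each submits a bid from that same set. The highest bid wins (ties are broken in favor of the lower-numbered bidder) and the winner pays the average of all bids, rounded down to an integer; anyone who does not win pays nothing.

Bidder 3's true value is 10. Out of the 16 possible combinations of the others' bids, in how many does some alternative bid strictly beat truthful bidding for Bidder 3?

3

Others bid (4, 4): truth gives 4; bid 9 gives 5 > 4. Violating.
Others bid (4, 10): truth gives 0; bid 12 gives 2 > 0. Violating.
Others bid (10, 4): truth gives 0; bid 12 gives 2 > 0. Violating.
Others bid (4, 9): truth gives 3; no alternative beats it.
Others bid (4, 12): truth gives 0; no alternative beats it.
(Checking all 16 profiles: 3 have a profitable deviation, 13 do not.)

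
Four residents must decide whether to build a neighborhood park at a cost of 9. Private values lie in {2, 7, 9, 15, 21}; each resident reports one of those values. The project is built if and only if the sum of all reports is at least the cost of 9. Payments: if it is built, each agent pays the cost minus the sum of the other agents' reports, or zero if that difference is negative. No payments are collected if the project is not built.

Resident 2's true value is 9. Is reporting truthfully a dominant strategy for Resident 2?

Check each profile of the others' reports and compare truth against every alternative report.
Others report (2, 2, 7): truth gives 9, best alternative gives 9.
Others report (2, 2, 9): truth gives 9, best alternative gives 9.
Others report (2, 2, 15): truth gives 9, best alternative gives 9.
Others report (2, 2, 21): truth gives 9, best alternative gives 9.
Others report (2, 7, 2): truth gives 9, best alternative gives 9.
Others report (2, 7, 7): truth gives 9, best alternative gives 9.
(Remaining 119 profiles checked similarly; truth is weakly best in each.)
In every case the truthful report is at least as good as any alternative, so it is a dominant strategy.

Yes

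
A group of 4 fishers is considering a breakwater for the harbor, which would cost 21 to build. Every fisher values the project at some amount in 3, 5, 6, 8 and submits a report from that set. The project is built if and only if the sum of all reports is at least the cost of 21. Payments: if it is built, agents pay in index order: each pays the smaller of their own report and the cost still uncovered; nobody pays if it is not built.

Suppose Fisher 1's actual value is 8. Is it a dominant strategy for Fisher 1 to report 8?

Consider the case where Fisher 2 reports 3, Fisher 3 reports 5 and Fisher 4 reports 8.
Truthful report 8: project built, pays 8, utility 8 - 8 = 0.
Report 5 instead: project built, pays 5, utility 8 - 5 = 3.
Since 3 > 0, reporting 5 is strictly better here, so truthful reporting is not dominant.

No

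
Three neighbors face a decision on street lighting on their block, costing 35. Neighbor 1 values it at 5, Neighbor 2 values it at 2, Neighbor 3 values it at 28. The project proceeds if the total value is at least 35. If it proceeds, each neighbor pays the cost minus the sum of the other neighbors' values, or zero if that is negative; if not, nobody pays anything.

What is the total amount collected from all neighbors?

35

Total value 35 ≥ cost 35, so it is built.
Neighbor 1: others sum to 30; max(0, 35 - 30) = 5.
Neighbor 2: others sum to 33; max(0, 35 - 33) = 2.
Neighbor 3: others sum to 7; max(0, 35 - 7) = 28.
Total collected = 5 + 2 + 28 = 35.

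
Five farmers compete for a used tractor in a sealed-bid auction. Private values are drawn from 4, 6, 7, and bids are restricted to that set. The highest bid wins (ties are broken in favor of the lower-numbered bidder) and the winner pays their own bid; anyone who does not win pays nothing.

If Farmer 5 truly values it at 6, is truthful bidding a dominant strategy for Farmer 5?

Yes

Check each profile of the others' bids and compare truth against every alternative bid.
Others bid (4, 4, 4, 4): truth gives 0, best alternative gives 0.
Others bid (4, 4, 4, 6): truth gives 0, best alternative gives 0.
Others bid (4, 4, 4, 7): truth gives 0, best alternative gives 0.
Others bid (4, 4, 6, 4): truth gives 0, best alternative gives 0.
Others bid (4, 4, 6, 6): truth gives 0, best alternative gives 0.
Others bid (4, 4, 6, 7): truth gives 0, best alternative gives 0.
(Remaining 75 profiles checked similarly; truth is weakly best in each.)
In every case the truthful bid is at least as good as any alternative, so it is a dominant strategy.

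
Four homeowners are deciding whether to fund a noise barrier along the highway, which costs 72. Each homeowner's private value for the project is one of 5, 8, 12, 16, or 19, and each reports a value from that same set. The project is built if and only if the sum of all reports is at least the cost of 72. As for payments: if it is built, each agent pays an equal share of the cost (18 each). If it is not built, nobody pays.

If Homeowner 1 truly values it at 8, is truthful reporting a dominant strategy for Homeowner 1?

Yes

Check each profile of the others' reports and compare truth against every alternative report.
Others report (5, 5, 5): truth gives 0, best alternative gives 0.
Others report (5, 5, 8): truth gives 0, best alternative gives 0.
Others report (5, 5, 12): truth gives 0, best alternative gives 0.
Others report (5, 5, 16): truth gives 0, best alternative gives 0.
Others report (5, 5, 19): truth gives 0, best alternative gives 0.
Others report (5, 8, 5): truth gives 0, best alternative gives 0.
(Remaining 119 profiles checked similarly; truth is weakly best in each.)
In every case the truthful report is at least as good as any alternative, so it is a dominant strategy.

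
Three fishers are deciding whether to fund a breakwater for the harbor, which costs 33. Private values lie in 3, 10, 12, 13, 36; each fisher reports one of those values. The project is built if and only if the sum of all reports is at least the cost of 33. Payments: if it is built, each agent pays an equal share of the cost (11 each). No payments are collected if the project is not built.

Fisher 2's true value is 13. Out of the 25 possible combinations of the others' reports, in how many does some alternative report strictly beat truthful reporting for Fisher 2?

Others report (3, 3): truth gives 0; report 36 gives 2 > 0. Violating.
Others report (3, 10): truth gives 0; report 36 gives 2 > 0. Violating.
Others report (3, 12): truth gives 0; report 36 gives 2 > 0. Violating.
Others report (3, 13): truth gives 0; report 36 gives 2 > 0. Violating.
Others report (3, 36): truth gives 2; no alternative beats it.
Others report (10, 10): truth gives 2; no alternative beats it.
(Checking all 25 profiles: 7 have a profitable deviation, 18 do not.)

7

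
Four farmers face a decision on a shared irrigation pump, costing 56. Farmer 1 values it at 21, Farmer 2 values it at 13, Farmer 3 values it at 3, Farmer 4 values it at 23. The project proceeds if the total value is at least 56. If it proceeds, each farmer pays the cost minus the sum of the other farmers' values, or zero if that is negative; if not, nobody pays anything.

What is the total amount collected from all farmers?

Total value 60 ≥ cost 56, so it is built.
Farmer 1: others sum to 39; max(0, 56 - 39) = 17.
Farmer 2: others sum to 47; max(0, 56 - 47) = 9.
Farmer 3: others sum to 57; max(0, 56 - 57) = 0.
Farmer 4: others sum to 37; max(0, 56 - 37) = 19.
Total collected = 17 + 9 + 0 + 19 = 45.

45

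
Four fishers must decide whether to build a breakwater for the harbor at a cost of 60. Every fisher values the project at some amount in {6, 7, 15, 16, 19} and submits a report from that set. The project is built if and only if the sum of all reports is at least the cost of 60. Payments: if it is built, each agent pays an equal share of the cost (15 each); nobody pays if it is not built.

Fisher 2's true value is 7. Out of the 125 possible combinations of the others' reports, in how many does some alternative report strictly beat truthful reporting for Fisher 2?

3

Others report (15, 19, 19): truth gives -8; report 6 gives 0 > -8. Violating.
Others report (19, 15, 19): truth gives -8; report 6 gives 0 > -8. Violating.
Others report (19, 19, 15): truth gives -8; report 6 gives 0 > -8. Violating.
Others report (6, 6, 6): truth gives 0; no alternative beats it.
Others report (6, 6, 7): truth gives 0; no alternative beats it.
(Checking all 125 profiles: 3 have a profitable deviation, 122 do not.)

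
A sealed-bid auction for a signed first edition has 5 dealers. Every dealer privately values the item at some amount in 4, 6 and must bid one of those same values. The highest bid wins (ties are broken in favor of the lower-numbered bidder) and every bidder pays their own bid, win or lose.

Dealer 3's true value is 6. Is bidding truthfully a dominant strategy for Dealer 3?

Consider the case where Dealer 1 bids 4, Dealer 2 bids 6, Dealer 4 bids 4 and Dealer 5 bids 4.
Truthful bid 6: loses but pays 6, utility -6.
Bid 4 instead: loses but pays 4, utility -4.
Since -4 > -6, bidding 4 is strictly better here, so truthful bidding is not dominant.

No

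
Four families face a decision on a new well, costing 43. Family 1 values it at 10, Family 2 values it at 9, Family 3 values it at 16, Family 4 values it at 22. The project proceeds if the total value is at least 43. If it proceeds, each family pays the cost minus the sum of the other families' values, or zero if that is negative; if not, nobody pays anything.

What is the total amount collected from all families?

10

Total value 57 ≥ cost 43, so it is built.
Family 1: others sum to 47; max(0, 43 - 47) = 0.
Family 2: others sum to 48; max(0, 43 - 48) = 0.
Family 3: others sum to 41; max(0, 43 - 41) = 2.
Family 4: others sum to 35; max(0, 43 - 35) = 8.
Total collected = 0 + 0 + 2 + 8 = 10.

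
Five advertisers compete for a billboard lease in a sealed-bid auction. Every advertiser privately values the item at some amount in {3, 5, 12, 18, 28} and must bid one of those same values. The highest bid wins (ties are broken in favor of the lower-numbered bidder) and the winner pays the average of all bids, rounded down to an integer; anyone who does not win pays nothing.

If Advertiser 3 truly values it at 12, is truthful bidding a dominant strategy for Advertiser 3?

No

Consider the case where Advertiser 1 bids 3, Advertiser 2 bids 3, Advertiser 4 bids 3 and Advertiser 5 bids 3.
Truthful bid 12: wins, pays 4, utility 12 - 4 = 8.
Bid 5 instead: wins, pays 3, utility 12 - 3 = 9.
Since 9 > 8, bidding 5 is strictly better here, so truthful bidding is not dominant.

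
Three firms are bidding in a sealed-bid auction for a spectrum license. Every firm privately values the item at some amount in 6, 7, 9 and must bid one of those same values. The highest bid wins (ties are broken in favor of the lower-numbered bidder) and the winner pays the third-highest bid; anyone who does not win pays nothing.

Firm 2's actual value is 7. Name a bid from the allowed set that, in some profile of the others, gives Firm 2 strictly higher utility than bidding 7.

9

Suppose Firm 1 bids 6 and Firm 3 bids 9.
Bid 7: loses, pays 0, utility 0.
Bid 9: wins, pays 6, utility 7 - 6 = 1.
So bidding 9 beats truth here (1 > 0).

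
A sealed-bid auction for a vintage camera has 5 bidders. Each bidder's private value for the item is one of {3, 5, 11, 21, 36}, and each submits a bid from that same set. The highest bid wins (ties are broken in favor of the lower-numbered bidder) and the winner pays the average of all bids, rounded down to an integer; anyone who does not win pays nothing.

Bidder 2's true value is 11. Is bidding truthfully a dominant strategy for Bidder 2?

Consider the case where Bidder 1 bids 3, Bidder 3 bids 3, Bidder 4 bids 3 and Bidder 5 bids 3.
Truthful bid 11: wins, pays 4, utility 11 - 4 = 7.
Bid 5 instead: wins, pays 3, utility 11 - 3 = 8.
Since 8 > 7, bidding 5 is strictly better here, so truthful bidding is not dominant.

No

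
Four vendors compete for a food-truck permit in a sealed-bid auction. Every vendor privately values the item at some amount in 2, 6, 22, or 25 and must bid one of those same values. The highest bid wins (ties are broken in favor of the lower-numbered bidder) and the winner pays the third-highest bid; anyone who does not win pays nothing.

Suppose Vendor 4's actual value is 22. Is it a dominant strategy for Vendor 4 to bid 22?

Consider the case where Vendor 1 bids 2, Vendor 2 bids 2 and Vendor 3 bids 22.
Truthful bid 22: loses, pays 0, utility 0.
Bid 25 instead: wins, pays 2, utility 22 - 2 = 20.
Since 20 > 0, bidding 25 is strictly better here, so truthful bidding is not dominant.

No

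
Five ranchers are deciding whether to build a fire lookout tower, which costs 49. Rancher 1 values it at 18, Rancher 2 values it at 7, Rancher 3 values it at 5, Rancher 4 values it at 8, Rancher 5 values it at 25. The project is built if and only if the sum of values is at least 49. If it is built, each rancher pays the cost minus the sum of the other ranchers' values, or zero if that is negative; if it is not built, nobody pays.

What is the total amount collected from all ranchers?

Total value 63 ≥ cost 49, so it is built.
Rancher 1: others sum to 45; max(0, 49 - 45) = 4.
Rancher 2: others sum to 56; max(0, 49 - 56) = 0.
Rancher 3: others sum to 58; max(0, 49 - 58) = 0.
Rancher 4: others sum to 55; max(0, 49 - 55) = 0.
Rancher 5: others sum to 38; max(0, 49 - 38) = 11.
Total collected = 4 + 0 + 0 + 0 + 11 = 15.

15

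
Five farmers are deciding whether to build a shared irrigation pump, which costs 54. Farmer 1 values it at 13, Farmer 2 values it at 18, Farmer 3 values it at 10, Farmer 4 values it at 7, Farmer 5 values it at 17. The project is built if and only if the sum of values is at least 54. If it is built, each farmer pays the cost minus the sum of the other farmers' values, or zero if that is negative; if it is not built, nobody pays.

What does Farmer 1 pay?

Total value 65 ≥ cost 54, so the project is built.
The other farmers' values sum to 52.
Cost minus that sum is 54 - 52 = 2.

2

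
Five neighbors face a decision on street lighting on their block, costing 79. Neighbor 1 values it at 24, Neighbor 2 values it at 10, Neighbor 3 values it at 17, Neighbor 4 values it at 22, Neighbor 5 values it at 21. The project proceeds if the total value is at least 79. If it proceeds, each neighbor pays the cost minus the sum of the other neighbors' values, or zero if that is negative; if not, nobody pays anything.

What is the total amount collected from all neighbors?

Total value 94 ≥ cost 79, so it is built.
Neighbor 1: others sum to 70; max(0, 79 - 70) = 9.
Neighbor 2: others sum to 84; max(0, 79 - 84) = 0.
Neighbor 3: others sum to 77; max(0, 79 - 77) = 2.
Neighbor 4: others sum to 72; max(0, 79 - 72) = 7.
Neighbor 5: others sum to 73; max(0, 79 - 73) = 6.
Total collected = 9 + 0 + 2 + 7 + 6 = 24.

24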